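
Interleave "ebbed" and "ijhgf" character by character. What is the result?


Interleaving "ebbed" and "ijhgf":
  Position 0: 'e' from first, 'i' from second => "ei"
  Position 1: 'b' from first, 'j' from second => "bj"
  Position 2: 'b' from first, 'h' from second => "bh"
  Position 3: 'e' from first, 'g' from second => "eg"
  Position 4: 'd' from first, 'f' from second => "df"
Result: eibjbhegdf

eibjbhegdf


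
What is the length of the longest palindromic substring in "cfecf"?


Input: "cfecf"
Checking substrings for palindromes:
  No multi-char palindromic substrings found
Longest palindromic substring: "c" with length 1

1


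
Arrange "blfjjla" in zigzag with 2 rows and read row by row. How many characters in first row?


Zigzag "blfjjla" into 2 rows:
Placing characters:
  'b' => row 0
  'l' => row 1
  'f' => row 0
  'j' => row 1
  'j' => row 0
  'l' => row 1
  'a' => row 0
Rows:
  Row 0: "bfja"
  Row 1: "ljl"
First row length: 4

4


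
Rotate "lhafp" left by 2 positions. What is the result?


Input: "lhafp", rotate left by 2
First 2 characters: "lh"
Remaining characters: "afp"
Concatenate remaining + first: "afp" + "lh" = "afplh"

afplh


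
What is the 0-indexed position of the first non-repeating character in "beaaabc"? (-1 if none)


Input: beaaabc
Character frequencies:
  'a': 3
  'b': 2
  'c': 1
  'e': 1
Scanning left to right for freq == 1:
  Position 0 ('b'): freq=2, skip
  Position 1 ('e'): unique! => answer = 1

1


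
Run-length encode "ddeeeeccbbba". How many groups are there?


Input: ddeeeeccbbba
Scanning for consecutive runs:
  Group 1: 'd' x 2 (positions 0-1)
  Group 2: 'e' x 4 (positions 2-5)
  Group 3: 'c' x 2 (positions 6-7)
  Group 4: 'b' x 3 (positions 8-10)
  Group 5: 'a' x 1 (positions 11-11)
Total groups: 5

5


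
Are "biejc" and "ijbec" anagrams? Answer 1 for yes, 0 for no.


Strings: "biejc", "ijbec"
Sorted first:  bceij
Sorted second: bceij
Sorted forms match => anagrams

1


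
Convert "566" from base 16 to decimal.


Input: "566" in base 16
Positional expansion:
  Digit '5' (value 5) x 16^2 = 1280
  Digit '6' (value 6) x 16^1 = 96
  Digit '6' (value 6) x 16^0 = 6
Sum = 1382

1382


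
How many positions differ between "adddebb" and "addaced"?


Comparing "adddebb" and "addaced" position by position:
  Position 0: 'a' vs 'a' => same
  Position 1: 'd' vs 'd' => same
  Position 2: 'd' vs 'd' => same
  Position 3: 'd' vs 'a' => DIFFER
  Position 4: 'e' vs 'c' => DIFFER
  Position 5: 'b' vs 'e' => DIFFER
  Position 6: 'b' vs 'd' => DIFFER
Positions that differ: 4

4


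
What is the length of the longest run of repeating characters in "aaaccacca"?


Input: "aaaccacca"
Scanning for longest run:
  Position 1 ('a'): continues run of 'a', length=2
  Position 2 ('a'): continues run of 'a', length=3
  Position 3 ('c'): new char, reset run to 1
  Position 4 ('c'): continues run of 'c', length=2
  Position 5 ('a'): new char, reset run to 1
  Position 6 ('c'): new char, reset run to 1
  Position 7 ('c'): continues run of 'c', length=2
  Position 8 ('a'): new char, reset run to 1
Longest run: 'a' with length 3

3


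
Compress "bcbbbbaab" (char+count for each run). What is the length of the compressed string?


Input: bcbbbbaab
Runs:
  'b' x 1 => "b1"
  'c' x 1 => "c1"
  'b' x 4 => "b4"
  'a' x 2 => "a2"
  'b' x 1 => "b1"
Compressed: "b1c1b4a2b1"
Compressed length: 10

10


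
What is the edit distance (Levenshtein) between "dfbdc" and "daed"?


Computing edit distance: "dfbdc" -> "daed"
DP table:
           d    a    e    d
      0    1    2    3    4
  d   1    0    1    2    3
  f   2    1    1    2    3
  b   3    2    2    2    3
  d   4    3    3    3    2
  c   5    4    4    4    3
Edit distance = dp[5][4] = 3

3


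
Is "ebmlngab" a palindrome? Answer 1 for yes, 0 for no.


Input: ebmlngab
Reversed: bagnlmbe
  Compare pos 0 ('e') with pos 7 ('b'): MISMATCH
  Compare pos 1 ('b') with pos 6 ('a'): MISMATCH
  Compare pos 2 ('m') with pos 5 ('g'): MISMATCH
  Compare pos 3 ('l') with pos 4 ('n'): MISMATCH
Result: not a palindrome

0


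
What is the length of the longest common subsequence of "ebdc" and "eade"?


LCS of "ebdc" and "eade"
DP table:
           e    a    d    e
      0    0    0    0    0
  e   0    1    1    1    1
  b   0    1    1    1    1
  d   0    1    1    2    2
  c   0    1    1    2    2
LCS length = dp[4][4] = 2

2


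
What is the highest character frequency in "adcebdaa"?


Input: adcebdaa
Character counts:
  'a': 3
  'b': 1
  'c': 1
  'd': 2
  'e': 1
Maximum frequency: 3

3


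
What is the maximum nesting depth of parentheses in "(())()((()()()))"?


Input: "(())()((()()()))"
Tracking depth:
  Position 0 '(': depth becomes 1
  Position 1 '(': depth becomes 2
  Position 2 ')': depth becomes 1
  Position 3 ')': depth becomes 0
  Position 4 '(': depth becomes 1
  Position 5 ')': depth becomes 0
  Position 6 '(': depth becomes 1
  Position 7 '(': depth becomes 2
  Position 8 '(': depth becomes 3
  Position 9 ')': depth becomes 2
  Position 10 '(': depth becomes 3
  Position 11 ')': depth becomes 2
  Position 12 '(': depth becomes 3
  Position 13 ')': depth becomes 2
  Position 14 ')': depth becomes 1
  Position 15 ')': depth becomes 0
Maximum depth reached: 3

3


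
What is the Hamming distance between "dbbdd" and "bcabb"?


Comparing "dbbdd" and "bcabb" position by position:
  Position 0: 'd' vs 'b' => differ
  Position 1: 'b' vs 'c' => differ
  Position 2: 'b' vs 'a' => differ
  Position 3: 'd' vs 'b' => differ
  Position 4: 'd' vs 'b' => differ
Total differences (Hamming distance): 5

5


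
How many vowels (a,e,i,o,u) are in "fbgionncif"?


Input: fbgionncif
Checking each character:
  'f' at position 0: consonant
  'b' at position 1: consonant
  'g' at position 2: consonant
  'i' at position 3: vowel (running total: 1)
  'o' at position 4: vowel (running total: 2)
  'n' at position 5: consonant
  'n' at position 6: consonant
  'c' at position 7: consonant
  'i' at position 8: vowel (running total: 3)
  'f' at position 9: consonant
Total vowels: 3

3


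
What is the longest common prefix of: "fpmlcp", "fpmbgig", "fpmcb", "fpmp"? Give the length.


Words: fpmlcp, fpmbgig, fpmcb, fpmp
  Position 0: all 'f' => match
  Position 1: all 'p' => match
  Position 2: all 'm' => match
  Position 3: ('l', 'b', 'c', 'p') => mismatch, stop
LCP = "fpm" (length 3)

3


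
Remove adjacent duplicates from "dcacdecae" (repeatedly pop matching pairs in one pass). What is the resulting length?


Input: dcacdecae
Stack-based adjacent duplicate removal:
  Read 'd': push. Stack: d
  Read 'c': push. Stack: dc
  Read 'a': push. Stack: dca
  Read 'c': push. Stack: dcac
  Read 'd': push. Stack: dcacd
  Read 'e': push. Stack: dcacde
  Read 'c': push. Stack: dcacdec
  Read 'a': push. Stack: dcacdeca
  Read 'e': push. Stack: dcacdecae
Final stack: "dcacdecae" (length 9)

9


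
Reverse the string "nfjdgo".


Input: nfjdgo
Reading characters right to left:
  Position 5: 'o'
  Position 4: 'g'
  Position 3: 'd'
  Position 2: 'j'
  Position 1: 'f'
  Position 0: 'n'
Reversed: ogdjfn

ogdjfn


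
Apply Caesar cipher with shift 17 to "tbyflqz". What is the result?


Caesar cipher: shift "tbyflqz" by 17
  't' (pos 19) + 17 = pos 10 = 'k'
  'b' (pos 1) + 17 = pos 18 = 's'
  'y' (pos 24) + 17 = pos 15 = 'p'
  'f' (pos 5) + 17 = pos 22 = 'w'
  'l' (pos 11) + 17 = pos 2 = 'c'
  'q' (pos 16) + 17 = pos 7 = 'h'
  'z' (pos 25) + 17 = pos 16 = 'q'
Result: kspwchq

kspwchq


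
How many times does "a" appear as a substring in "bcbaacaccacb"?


Searching for "a" in "bcbaacaccacb"
Scanning each position:
  Position 0: "b" => no
  Position 1: "c" => no
  Position 2: "b" => no
  Position 3: "a" => MATCH
  Position 4: "a" => MATCH
  Position 5: "c" => no
  Position 6: "a" => MATCH
  Position 7: "c" => no
  Position 8: "c" => no
  Position 9: "a" => MATCH
  Position 10: "c" => no
  Position 11: "b" => no
Total occurrences: 4

4


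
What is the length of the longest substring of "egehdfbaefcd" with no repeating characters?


Input: "egehdfbaefcd"
Sliding window (track last position of each char):
  Position 0 ('e'): window [0,0] length 1 -- new best
  Position 1 ('g'): window [0,1] length 2 -- new best
  Position 2 ('e'): repeat (last at 0), move window start to 1
  Position 2 ('e'): window [1,2] length 2
  Position 3 ('h'): window [1,3] length 3 -- new best
  Position 4 ('d'): window [1,4] length 4 -- new best
  Position 5 ('f'): window [1,5] length 5 -- new best
  Position 6 ('b'): window [1,6] length 6 -- new best
  Position 7 ('a'): window [1,7] length 7 -- new best
  Position 8 ('e'): repeat (last at 2), move window start to 3
  Position 8 ('e'): window [3,8] length 6
  Position 9 ('f'): repeat (last at 5), move window start to 6
  Position 9 ('f'): window [6,9] length 4
  Position 10 ('c'): window [6,10] length 5
  Position 11 ('d'): window [6,11] length 6
Longest substring with no repeats: "gehdfba" with length 7

7


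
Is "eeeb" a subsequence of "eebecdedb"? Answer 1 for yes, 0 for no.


Check if "eeeb" is a subsequence of "eebecdedb"
Greedy scan:
  Position 0 ('e'): matches sub[0] = 'e'
  Position 1 ('e'): matches sub[1] = 'e'
  Position 2 ('b'): no match needed
  Position 3 ('e'): matches sub[2] = 'e'
  Position 4 ('c'): no match needed
  Position 5 ('d'): no match needed
  Position 6 ('e'): no match needed
  Position 7 ('d'): no match needed
  Position 8 ('b'): matches sub[3] = 'b'
All 4 characters matched => is a subsequence

1


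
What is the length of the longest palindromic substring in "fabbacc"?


Input: "fabbacc"
Checking substrings for palindromes:
  [1:5] "abba" (len 4) => palindrome
  [2:4] "bb" (len 2) => palindrome
  [5:7] "cc" (len 2) => palindrome
Longest palindromic substring: "abba" with length 4

4


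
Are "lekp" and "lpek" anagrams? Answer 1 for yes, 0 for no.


Strings: "lekp", "lpek"
Sorted first:  eklp
Sorted second: eklp
Sorted forms match => anagrams

1


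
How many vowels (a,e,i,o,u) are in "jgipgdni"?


Input: jgipgdni
Checking each character:
  'j' at position 0: consonant
  'g' at position 1: consonant
  'i' at position 2: vowel (running total: 1)
  'p' at position 3: consonant
  'g' at position 4: consonant
  'd' at position 5: consonant
  'n' at position 6: consonant
  'i' at position 7: vowel (running total: 2)
Total vowels: 2

2


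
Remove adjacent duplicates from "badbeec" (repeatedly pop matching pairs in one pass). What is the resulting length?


Input: badbeec
Stack-based adjacent duplicate removal:
  Read 'b': push. Stack: b
  Read 'a': push. Stack: ba
  Read 'd': push. Stack: bad
  Read 'b': push. Stack: badb
  Read 'e': push. Stack: badbe
  Read 'e': matches stack top 'e' => pop. Stack: badb
  Read 'c': push. Stack: badbc
Final stack: "badbc" (length 5)

5


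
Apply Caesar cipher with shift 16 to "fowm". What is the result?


Caesar cipher: shift "fowm" by 16
  'f' (pos 5) + 16 = pos 21 = 'v'
  'o' (pos 14) + 16 = pos 4 = 'e'
  'w' (pos 22) + 16 = pos 12 = 'm'
  'm' (pos 12) + 16 = pos 2 = 'c'
Result: vemc

vemc


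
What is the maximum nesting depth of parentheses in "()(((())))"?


Input: "()(((())))"
Tracking depth:
  Position 0 '(': depth becomes 1
  Position 1 ')': depth becomes 0
  Position 2 '(': depth becomes 1
  Position 3 '(': depth becomes 2
  Position 4 '(': depth becomes 3
  Position 5 '(': depth becomes 4
  Position 6 ')': depth becomes 3
  Position 7 ')': depth becomes 2
  Position 8 ')': depth becomes 1
  Position 9 ')': depth becomes 0
Maximum depth reached: 4

4


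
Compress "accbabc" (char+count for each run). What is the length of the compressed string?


Input: accbabc
Runs:
  'a' x 1 => "a1"
  'c' x 2 => "c2"
  'b' x 1 => "b1"
  'a' x 1 => "a1"
  'b' x 1 => "b1"
  'c' x 1 => "c1"
Compressed: "a1c2b1a1b1c1"
Compressed length: 12

12


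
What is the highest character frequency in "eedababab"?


Input: eedababab
Character counts:
  'a': 3
  'b': 3
  'd': 1
  'e': 2
Maximum frequency: 3

3


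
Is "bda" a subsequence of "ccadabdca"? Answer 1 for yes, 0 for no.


Check if "bda" is a subsequence of "ccadabdca"
Greedy scan:
  Position 0 ('c'): no match needed
  Position 1 ('c'): no match needed
  Position 2 ('a'): no match needed
  Position 3 ('d'): no match needed
  Position 4 ('a'): no match needed
  Position 5 ('b'): matches sub[0] = 'b'
  Position 6 ('d'): matches sub[1] = 'd'
  Position 7 ('c'): no match needed
  Position 8 ('a'): matches sub[2] = 'a'
All 3 characters matched => is a subsequence

1


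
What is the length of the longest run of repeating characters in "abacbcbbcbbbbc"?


Input: "abacbcbbcbbbbc"
Scanning for longest run:
  Position 1 ('b'): new char, reset run to 1
  Position 2 ('a'): new char, reset run to 1
  Position 3 ('c'): new char, reset run to 1
  Position 4 ('b'): new char, reset run to 1
  Position 5 ('c'): new char, reset run to 1
  Position 6 ('b'): new char, reset run to 1
  Position 7 ('b'): continues run of 'b', length=2
  Position 8 ('c'): new char, reset run to 1
  Position 9 ('b'): new char, reset run to 1
  Position 10 ('b'): continues run of 'b', length=2
  Position 11 ('b'): continues run of 'b', length=3
  Position 12 ('b'): continues run of 'b', length=4
  Position 13 ('c'): new char, reset run to 1
Longest run: 'b' with length 4

4


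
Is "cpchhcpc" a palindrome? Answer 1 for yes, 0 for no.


Input: cpchhcpc
Reversed: cpchhcpc
  Compare pos 0 ('c') with pos 7 ('c'): match
  Compare pos 1 ('p') with pos 6 ('p'): match
  Compare pos 2 ('c') with pos 5 ('c'): match
  Compare pos 3 ('h') with pos 4 ('h'): match
Result: palindrome

1


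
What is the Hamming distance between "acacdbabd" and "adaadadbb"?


Comparing "acacdbabd" and "adaadadbb" position by position:
  Position 0: 'a' vs 'a' => same
  Position 1: 'c' vs 'd' => differ
  Position 2: 'a' vs 'a' => same
  Position 3: 'c' vs 'a' => differ
  Position 4: 'd' vs 'd' => same
  Position 5: 'b' vs 'a' => differ
  Position 6: 'a' vs 'd' => differ
  Position 7: 'b' vs 'b' => same
  Position 8: 'd' vs 'b' => differ
Total differences (Hamming distance): 5

5


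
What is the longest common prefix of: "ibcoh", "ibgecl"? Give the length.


Words: ibcoh, ibgecl
  Position 0: all 'i' => match
  Position 1: all 'b' => match
  Position 2: ('c', 'g') => mismatch, stop
LCP = "ib" (length 2)

2


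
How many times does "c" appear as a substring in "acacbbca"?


Searching for "c" in "acacbbca"
Scanning each position:
  Position 0: "a" => no
  Position 1: "c" => MATCH
  Position 2: "a" => no
  Position 3: "c" => MATCH
  Position 4: "b" => no
  Position 5: "b" => no
  Position 6: "c" => MATCH
  Position 7: "a" => no
Total occurrences: 3

3


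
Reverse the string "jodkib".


Input: jodkib
Reading characters right to left:
  Position 5: 'b'
  Position 4: 'i'
  Position 3: 'k'
  Position 2: 'd'
  Position 1: 'o'
  Position 0: 'j'
Reversed: bikdoj

bikdoj


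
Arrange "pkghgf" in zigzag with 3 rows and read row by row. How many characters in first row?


Zigzag "pkghgf" into 3 rows:
Placing characters:
  'p' => row 0
  'k' => row 1
  'g' => row 2
  'h' => row 1
  'g' => row 0
  'f' => row 1
Rows:
  Row 0: "pg"
  Row 1: "khf"
  Row 2: "g"
First row length: 2

2


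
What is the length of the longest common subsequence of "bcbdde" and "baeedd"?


LCS of "bcbdde" and "baeedd"
DP table:
           b    a    e    e    d    d
      0    0    0    0    0    0    0
  b   0    1    1    1    1    1    1
  c   0    1    1    1    1    1    1
  b   0    1    1    1    1    1    1
  d   0    1    1    1    1    2    2
  d   0    1    1    1    1    2    3
  e   0    1    1    2    2    2    3
LCS length = dp[6][6] = 3

3


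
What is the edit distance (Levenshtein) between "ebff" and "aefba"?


Computing edit distance: "ebff" -> "aefba"
DP table:
           a    e    f    b    a
      0    1    2    3    4    5
  e   1    1    1    2    3    4
  b   2    2    2    2    2    3
  f   3    3    3    2    3    3
  f   4    4    4    3    3    4
Edit distance = dp[4][5] = 4

4


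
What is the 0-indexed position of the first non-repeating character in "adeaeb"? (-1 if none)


Input: adeaeb
Character frequencies:
  'a': 2
  'b': 1
  'd': 1
  'e': 2
Scanning left to right for freq == 1:
  Position 0 ('a'): freq=2, skip
  Position 1 ('d'): unique! => answer = 1

1


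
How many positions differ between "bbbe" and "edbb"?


Comparing "bbbe" and "edbb" position by position:
  Position 0: 'b' vs 'e' => DIFFER
  Position 1: 'b' vs 'd' => DIFFER
  Position 2: 'b' vs 'b' => same
  Position 3: 'e' vs 'b' => DIFFER
Positions that differ: 3

3


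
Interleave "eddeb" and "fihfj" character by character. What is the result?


Interleaving "eddeb" and "fihfj":
  Position 0: 'e' from first, 'f' from second => "ef"
  Position 1: 'd' from first, 'i' from second => "di"
  Position 2: 'd' from first, 'h' from second => "dh"
  Position 3: 'e' from first, 'f' from second => "ef"
  Position 4: 'b' from first, 'j' from second => "bj"
Result: efdidhefbj

efdidhefbj


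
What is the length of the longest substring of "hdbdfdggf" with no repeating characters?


Input: "hdbdfdggf"
Sliding window (track last position of each char):
  Position 0 ('h'): window [0,0] length 1 -- new best
  Position 1 ('d'): window [0,1] length 2 -- new best
  Position 2 ('b'): window [0,2] length 3 -- new best
  Position 3 ('d'): repeat (last at 1), move window start to 2
  Position 3 ('d'): window [2,3] length 2
  Position 4 ('f'): window [2,4] length 3
  Position 5 ('d'): repeat (last at 3), move window start to 4
  Position 5 ('d'): window [4,5] length 2
  Position 6 ('g'): window [4,6] length 3
  Position 7 ('g'): repeat (last at 6), move window start to 7
  Position 7 ('g'): window [7,7] length 1
  Position 8 ('f'): window [7,8] length 2
Longest substring with no repeats: "hdb" with length 3

3


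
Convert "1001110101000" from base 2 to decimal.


Input: "1001110101000" in base 2
Positional expansion:
  Digit '1' (value 1) x 2^12 = 4096
  Digit '0' (value 0) x 2^11 = 0
  Digit '0' (value 0) x 2^10 = 0
  Digit '1' (value 1) x 2^9 = 512
  Digit '1' (value 1) x 2^8 = 256
  Digit '1' (value 1) x 2^7 = 128
  Digit '0' (value 0) x 2^6 = 0
  Digit '1' (value 1) x 2^5 = 32
  Digit '0' (value 0) x 2^4 = 0
  Digit '1' (value 1) x 2^3 = 8
  Digit '0' (value 0) x 2^2 = 0
  Digit '0' (value 0) x 2^1 = 0
  Digit '0' (value 0) x 2^0 = 0
Sum = 5032

5032


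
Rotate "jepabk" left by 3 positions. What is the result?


Input: "jepabk", rotate left by 3
First 3 characters: "jep"
Remaining characters: "abk"
Concatenate remaining + first: "abk" + "jep" = "abkjep"

abkjep


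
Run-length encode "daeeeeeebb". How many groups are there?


Input: daeeeeeebb
Scanning for consecutive runs:
  Group 1: 'd' x 1 (positions 0-0)
  Group 2: 'a' x 1 (positions 1-1)
  Group 3: 'e' x 6 (positions 2-7)
  Group 4: 'b' x 2 (positions 8-9)
Total groups: 4

4


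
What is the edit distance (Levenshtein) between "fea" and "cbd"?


Computing edit distance: "fea" -> "cbd"
DP table:
           c    b    d
      0    1    2    3
  f   1    1    2    3
  e   2    2    2    3
  a   3    3    3    3
Edit distance = dp[3][3] = 3

3


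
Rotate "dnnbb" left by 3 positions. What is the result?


Input: "dnnbb", rotate left by 3
First 3 characters: "dnn"
Remaining characters: "bb"
Concatenate remaining + first: "bb" + "dnn" = "bbdnn"

bbdnn


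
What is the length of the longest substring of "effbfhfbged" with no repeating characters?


Input: "effbfhfbged"
Sliding window (track last position of each char):
  Position 0 ('e'): window [0,0] length 1 -- new best
  Position 1 ('f'): window [0,1] length 2 -- new best
  Position 2 ('f'): repeat (last at 1), move window start to 2
  Position 2 ('f'): window [2,2] length 1
  Position 3 ('b'): window [2,3] length 2
  Position 4 ('f'): repeat (last at 2), move window start to 3
  Position 4 ('f'): window [3,4] length 2
  Position 5 ('h'): window [3,5] length 3 -- new best
  Position 6 ('f'): repeat (last at 4), move window start to 5
  Position 6 ('f'): window [5,6] length 2
  Position 7 ('b'): window [5,7] length 3
  Position 8 ('g'): window [5,8] length 4 -- new best
  Position 9 ('e'): window [5,9] length 5 -- new best
  Position 10 ('d'): window [5,10] length 6 -- new best
Longest substring with no repeats: "hfbged" with length 6

6


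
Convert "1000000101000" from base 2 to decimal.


Input: "1000000101000" in base 2
Positional expansion:
  Digit '1' (value 1) x 2^12 = 4096
  Digit '0' (value 0) x 2^11 = 0
  Digit '0' (value 0) x 2^10 = 0
  Digit '0' (value 0) x 2^9 = 0
  Digit '0' (value 0) x 2^8 = 0
  Digit '0' (value 0) x 2^7 = 0
  Digit '0' (value 0) x 2^6 = 0
  Digit '1' (value 1) x 2^5 = 32
  Digit '0' (value 0) x 2^4 = 0
  Digit '1' (value 1) x 2^3 = 8
  Digit '0' (value 0) x 2^2 = 0
  Digit '0' (value 0) x 2^1 = 0
  Digit '0' (value 0) x 2^0 = 0
Sum = 4136

4136


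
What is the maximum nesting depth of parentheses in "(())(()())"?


Input: "(())(()())"
Tracking depth:
  Position 0 '(': depth becomes 1
  Position 1 '(': depth becomes 2
  Position 2 ')': depth becomes 1
  Position 3 ')': depth becomes 0
  Position 4 '(': depth becomes 1
  Position 5 '(': depth becomes 2
  Position 6 ')': depth becomes 1
  Position 7 '(': depth becomes 2
  Position 8 ')': depth becomes 1
  Position 9 ')': depth becomes 0
Maximum depth reached: 2

2


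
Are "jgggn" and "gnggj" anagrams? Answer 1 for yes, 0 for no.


Strings: "jgggn", "gnggj"
Sorted first:  gggjn
Sorted second: gggjn
Sorted forms match => anagrams

1


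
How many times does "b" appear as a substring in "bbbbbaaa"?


Searching for "b" in "bbbbbaaa"
Scanning each position:
  Position 0: "b" => MATCH
  Position 1: "b" => MATCH
  Position 2: "b" => MATCH
  Position 3: "b" => MATCH
  Position 4: "b" => MATCH
  Position 5: "a" => no
  Position 6: "a" => no
  Position 7: "a" => no
Total occurrences: 5

5


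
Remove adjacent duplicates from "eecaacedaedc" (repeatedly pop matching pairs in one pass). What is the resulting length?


Input: eecaacedaedc
Stack-based adjacent duplicate removal:
  Read 'e': push. Stack: e
  Read 'e': matches stack top 'e' => pop. Stack: (empty)
  Read 'c': push. Stack: c
  Read 'a': push. Stack: ca
  Read 'a': matches stack top 'a' => pop. Stack: c
  Read 'c': matches stack top 'c' => pop. Stack: (empty)
  Read 'e': push. Stack: e
  Read 'd': push. Stack: ed
  Read 'a': push. Stack: eda
  Read 'e': push. Stack: edae
  Read 'd': push. Stack: edaed
  Read 'c': push. Stack: edaedc
Final stack: "edaedc" (length 6)

6


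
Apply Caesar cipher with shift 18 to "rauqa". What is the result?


Caesar cipher: shift "rauqa" by 18
  'r' (pos 17) + 18 = pos 9 = 'j'
  'a' (pos 0) + 18 = pos 18 = 's'
  'u' (pos 20) + 18 = pos 12 = 'm'
  'q' (pos 16) + 18 = pos 8 = 'i'
  'a' (pos 0) + 18 = pos 18 = 's'
Result: jsmis

jsmis


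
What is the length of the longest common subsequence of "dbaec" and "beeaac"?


LCS of "dbaec" and "beeaac"
DP table:
           b    e    e    a    a    c
      0    0    0    0    0    0    0
  d   0    0    0    0    0    0    0
  b   0    1    1    1    1    1    1
  a   0    1    1    1    2    2    2
  e   0    1    2    2    2    2    2
  c   0    1    2    2    2    2    3
LCS length = dp[5][6] = 3

3


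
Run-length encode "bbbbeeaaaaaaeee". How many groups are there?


Input: bbbbeeaaaaaaeee
Scanning for consecutive runs:
  Group 1: 'b' x 4 (positions 0-3)
  Group 2: 'e' x 2 (positions 4-5)
  Group 3: 'a' x 6 (positions 6-11)
  Group 4: 'e' x 3 (positions 12-14)
Total groups: 4

4


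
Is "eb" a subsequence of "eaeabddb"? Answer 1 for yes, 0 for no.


Check if "eb" is a subsequence of "eaeabddb"
Greedy scan:
  Position 0 ('e'): matches sub[0] = 'e'
  Position 1 ('a'): no match needed
  Position 2 ('e'): no match needed
  Position 3 ('a'): no match needed
  Position 4 ('b'): matches sub[1] = 'b'
  Position 5 ('d'): no match needed
  Position 6 ('d'): no match needed
  Position 7 ('b'): no match needed
All 2 characters matched => is a subsequence

1


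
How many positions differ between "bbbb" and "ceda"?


Comparing "bbbb" and "ceda" position by position:
  Position 0: 'b' vs 'c' => DIFFER
  Position 1: 'b' vs 'e' => DIFFER
  Position 2: 'b' vs 'd' => DIFFER
  Position 3: 'b' vs 'a' => DIFFER
Positions that differ: 4

4


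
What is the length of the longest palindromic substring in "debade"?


Input: "debade"
Checking substrings for palindromes:
  No multi-char palindromic substrings found
Longest palindromic substring: "d" with length 1

1


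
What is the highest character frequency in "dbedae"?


Input: dbedae
Character counts:
  'a': 1
  'b': 1
  'd': 2
  'e': 2
Maximum frequency: 2

2


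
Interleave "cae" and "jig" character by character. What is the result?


Interleaving "cae" and "jig":
  Position 0: 'c' from first, 'j' from second => "cj"
  Position 1: 'a' from first, 'i' from second => "ai"
  Position 2: 'e' from first, 'g' from second => "eg"
Result: cjaieg

cjaieg


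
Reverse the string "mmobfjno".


Input: mmobfjno
Reading characters right to left:
  Position 7: 'o'
  Position 6: 'n'
  Position 5: 'j'
  Position 4: 'f'
  Position 3: 'b'
  Position 2: 'o'
  Position 1: 'm'
  Position 0: 'm'
Reversed: onjfbomm

onjfbomm


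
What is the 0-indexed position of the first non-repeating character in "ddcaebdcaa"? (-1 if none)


Input: ddcaebdcaa
Character frequencies:
  'a': 3
  'b': 1
  'c': 2
  'd': 3
  'e': 1
Scanning left to right for freq == 1:
  Position 0 ('d'): freq=3, skip
  Position 1 ('d'): freq=3, skip
  Position 2 ('c'): freq=2, skip
  Position 3 ('a'): freq=3, skip
  Position 4 ('e'): unique! => answer = 4

4


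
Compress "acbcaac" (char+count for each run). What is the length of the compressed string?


Input: acbcaac
Runs:
  'a' x 1 => "a1"
  'c' x 1 => "c1"
  'b' x 1 => "b1"
  'c' x 1 => "c1"
  'a' x 2 => "a2"
  'c' x 1 => "c1"
Compressed: "a1c1b1c1a2c1"
Compressed length: 12

12


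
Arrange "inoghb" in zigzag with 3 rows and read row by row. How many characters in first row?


Zigzag "inoghb" into 3 rows:
Placing characters:
  'i' => row 0
  'n' => row 1
  'o' => row 2
  'g' => row 1
  'h' => row 0
  'b' => row 1
Rows:
  Row 0: "ih"
  Row 1: "ngb"
  Row 2: "o"
First row length: 2

2


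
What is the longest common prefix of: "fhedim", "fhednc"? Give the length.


Words: fhedim, fhednc
  Position 0: all 'f' => match
  Position 1: all 'h' => match
  Position 2: all 'e' => match
  Position 3: all 'd' => match
  Position 4: ('i', 'n') => mismatch, stop
LCP = "fhed" (length 4)

4


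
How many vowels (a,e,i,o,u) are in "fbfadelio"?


Input: fbfadelio
Checking each character:
  'f' at position 0: consonant
  'b' at position 1: consonant
  'f' at position 2: consonant
  'a' at position 3: vowel (running total: 1)
  'd' at position 4: consonant
  'e' at position 5: vowel (running total: 2)
  'l' at position 6: consonant
  'i' at position 7: vowel (running total: 3)
  'o' at position 8: vowel (running total: 4)
Total vowels: 4

4


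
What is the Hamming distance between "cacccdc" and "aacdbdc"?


Comparing "cacccdc" and "aacdbdc" position by position:
  Position 0: 'c' vs 'a' => differ
  Position 1: 'a' vs 'a' => same
  Position 2: 'c' vs 'c' => same
  Position 3: 'c' vs 'd' => differ
  Position 4: 'c' vs 'b' => differ
  Position 5: 'd' vs 'd' => same
  Position 6: 'c' vs 'c' => same
Total differences (Hamming distance): 3

3


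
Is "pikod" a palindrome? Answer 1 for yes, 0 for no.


Input: pikod
Reversed: dokip
  Compare pos 0 ('p') with pos 4 ('d'): MISMATCH
  Compare pos 1 ('i') with pos 3 ('o'): MISMATCH
Result: not a palindrome

0


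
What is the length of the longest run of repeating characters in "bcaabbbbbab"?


Input: "bcaabbbbbab"
Scanning for longest run:
  Position 1 ('c'): new char, reset run to 1
  Position 2 ('a'): new char, reset run to 1
  Position 3 ('a'): continues run of 'a', length=2
  Position 4 ('b'): new char, reset run to 1
  Position 5 ('b'): continues run of 'b', length=2
  Position 6 ('b'): continues run of 'b', length=3
  Position 7 ('b'): continues run of 'b', length=4
  Position 8 ('b'): continues run of 'b', length=5
  Position 9 ('a'): new char, reset run to 1
  Position 10 ('b'): new char, reset run to 1
Longest run: 'b' with length 5

5


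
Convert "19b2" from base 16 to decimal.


Input: "19b2" in base 16
Positional expansion:
  Digit '1' (value 1) x 16^3 = 4096
  Digit '9' (value 9) x 16^2 = 2304
  Digit 'b' (value 11) x 16^1 = 176
  Digit '2' (value 2) x 16^0 = 2
Sum = 6578

6578


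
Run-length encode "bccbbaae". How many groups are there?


Input: bccbbaae
Scanning for consecutive runs:
  Group 1: 'b' x 1 (positions 0-0)
  Group 2: 'c' x 2 (positions 1-2)
  Group 3: 'b' x 2 (positions 3-4)
  Group 4: 'a' x 2 (positions 5-6)
  Group 5: 'e' x 1 (positions 7-7)
Total groups: 5

5


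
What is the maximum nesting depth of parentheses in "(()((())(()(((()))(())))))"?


Input: "(()((())(()(((()))(())))))"
Tracking depth:
  Position 0 '(': depth becomes 1
  Position 1 '(': depth becomes 2
  Position 2 ')': depth becomes 1
  Position 3 '(': depth becomes 2
  Position 4 '(': depth becomes 3
  Position 5 '(': depth becomes 4
  Position 6 ')': depth becomes 3
  Position 7 ')': depth becomes 2
  Position 8 '(': depth becomes 3
  Position 9 '(': depth becomes 4
  Position 10 ')': depth becomes 3
  Position 11 '(': depth becomes 4
  Position 12 '(': depth becomes 5
  Position 13 '(': depth becomes 6
  Position 14 '(': depth becomes 7
  Position 15 ')': depth becomes 6
  Position 16 ')': depth becomes 5
  Position 17 ')': depth becomes 4
  Position 18 '(': depth becomes 5
  Position 19 '(': depth becomes 6
  Position 20 ')': depth becomes 5
  Position 21 ')': depth becomes 4
  Position 22 ')': depth becomes 3
  Position 23 ')': depth becomes 2
  Position 24 ')': depth becomes 1
  Position 25 ')': depth becomes 0
Maximum depth reached: 7

7


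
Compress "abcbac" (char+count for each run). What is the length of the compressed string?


Input: abcbac
Runs:
  'a' x 1 => "a1"
  'b' x 1 => "b1"
  'c' x 1 => "c1"
  'b' x 1 => "b1"
  'a' x 1 => "a1"
  'c' x 1 => "c1"
Compressed: "a1b1c1b1a1c1"
Compressed length: 12

12


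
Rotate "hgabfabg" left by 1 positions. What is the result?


Input: "hgabfabg", rotate left by 1
First 1 characters: "h"
Remaining characters: "gabfabg"
Concatenate remaining + first: "gabfabg" + "h" = "gabfabgh"

gabfabgh


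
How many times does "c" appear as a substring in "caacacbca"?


Searching for "c" in "caacacbca"
Scanning each position:
  Position 0: "c" => MATCH
  Position 1: "a" => no
  Position 2: "a" => no
  Position 3: "c" => MATCH
  Position 4: "a" => no
  Position 5: "c" => MATCH
  Position 6: "b" => no
  Position 7: "c" => MATCH
  Position 8: "a" => no
Total occurrences: 4

4


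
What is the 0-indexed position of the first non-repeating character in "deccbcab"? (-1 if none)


Input: deccbcab
Character frequencies:
  'a': 1
  'b': 2
  'c': 3
  'd': 1
  'e': 1
Scanning left to right for freq == 1:
  Position 0 ('d'): unique! => answer = 0

0


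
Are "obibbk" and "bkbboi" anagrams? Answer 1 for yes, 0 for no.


Strings: "obibbk", "bkbboi"
Sorted first:  bbbiko
Sorted second: bbbiko
Sorted forms match => anagrams

1


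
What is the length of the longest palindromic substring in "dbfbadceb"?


Input: "dbfbadceb"
Checking substrings for palindromes:
  [1:4] "bfb" (len 3) => palindrome
Longest palindromic substring: "bfb" with length 3

3


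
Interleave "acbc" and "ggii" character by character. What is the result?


Interleaving "acbc" and "ggii":
  Position 0: 'a' from first, 'g' from second => "ag"
  Position 1: 'c' from first, 'g' from second => "cg"
  Position 2: 'b' from first, 'i' from second => "bi"
  Position 3: 'c' from first, 'i' from second => "ci"
Result: agcgbici

agcgbici


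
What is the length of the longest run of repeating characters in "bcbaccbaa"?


Input: "bcbaccbaa"
Scanning for longest run:
  Position 1 ('c'): new char, reset run to 1
  Position 2 ('b'): new char, reset run to 1
  Position 3 ('a'): new char, reset run to 1
  Position 4 ('c'): new char, reset run to 1
  Position 5 ('c'): continues run of 'c', length=2
  Position 6 ('b'): new char, reset run to 1
  Position 7 ('a'): new char, reset run to 1
  Position 8 ('a'): continues run of 'a', length=2
Longest run: 'c' with length 2

2


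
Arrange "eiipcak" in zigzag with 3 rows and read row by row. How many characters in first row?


Zigzag "eiipcak" into 3 rows:
Placing characters:
  'e' => row 0
  'i' => row 1
  'i' => row 2
  'p' => row 1
  'c' => row 0
  'a' => row 1
  'k' => row 2
Rows:
  Row 0: "ec"
  Row 1: "ipa"
  Row 2: "ik"
First row length: 2

2


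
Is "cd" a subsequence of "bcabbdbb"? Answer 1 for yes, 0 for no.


Check if "cd" is a subsequence of "bcabbdbb"
Greedy scan:
  Position 0 ('b'): no match needed
  Position 1 ('c'): matches sub[0] = 'c'
  Position 2 ('a'): no match needed
  Position 3 ('b'): no match needed
  Position 4 ('b'): no match needed
  Position 5 ('d'): matches sub[1] = 'd'
  Position 6 ('b'): no match needed
  Position 7 ('b'): no match needed
All 2 characters matched => is a subsequence

1


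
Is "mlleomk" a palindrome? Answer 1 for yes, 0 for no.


Input: mlleomk
Reversed: kmoellm
  Compare pos 0 ('m') with pos 6 ('k'): MISMATCH
  Compare pos 1 ('l') with pos 5 ('m'): MISMATCH
  Compare pos 2 ('l') with pos 4 ('o'): MISMATCH
Result: not a palindrome

0


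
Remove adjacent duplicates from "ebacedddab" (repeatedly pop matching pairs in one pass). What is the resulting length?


Input: ebacedddab
Stack-based adjacent duplicate removal:
  Read 'e': push. Stack: e
  Read 'b': push. Stack: eb
  Read 'a': push. Stack: eba
  Read 'c': push. Stack: ebac
  Read 'e': push. Stack: ebace
  Read 'd': push. Stack: ebaced
  Read 'd': matches stack top 'd' => pop. Stack: ebace
  Read 'd': push. Stack: ebaced
  Read 'a': push. Stack: ebaceda
  Read 'b': push. Stack: ebacedab
Final stack: "ebacedab" (length 8)

8


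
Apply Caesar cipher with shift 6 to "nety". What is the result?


Caesar cipher: shift "nety" by 6
  'n' (pos 13) + 6 = pos 19 = 't'
  'e' (pos 4) + 6 = pos 10 = 'k'
  't' (pos 19) + 6 = pos 25 = 'z'
  'y' (pos 24) + 6 = pos 4 = 'e'
Result: tkze

tkze


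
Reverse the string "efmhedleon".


Input: efmhedleon
Reading characters right to left:
  Position 9: 'n'
  Position 8: 'o'
  Position 7: 'e'
  Position 6: 'l'
  Position 5: 'd'
  Position 4: 'e'
  Position 3: 'h'
  Position 2: 'm'
  Position 1: 'f'
  Position 0: 'e'
Reversed: noeldehmfe

noeldehmfe


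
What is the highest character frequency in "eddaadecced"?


Input: eddaadecced
Character counts:
  'a': 2
  'c': 2
  'd': 4
  'e': 3
Maximum frequency: 4

4


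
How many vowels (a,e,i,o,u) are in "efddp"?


Input: efddp
Checking each character:
  'e' at position 0: vowel (running total: 1)
  'f' at position 1: consonant
  'd' at position 2: consonant
  'd' at position 3: consonant
  'p' at position 4: consonant
Total vowels: 1

1


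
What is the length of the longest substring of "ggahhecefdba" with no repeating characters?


Input: "ggahhecefdba"
Sliding window (track last position of each char):
  Position 0 ('g'): window [0,0] length 1 -- new best
  Position 1 ('g'): repeat (last at 0), move window start to 1
  Position 1 ('g'): window [1,1] length 1
  Position 2 ('a'): window [1,2] length 2 -- new best
  Position 3 ('h'): window [1,3] length 3 -- new best
  Position 4 ('h'): repeat (last at 3), move window start to 4
  Position 4 ('h'): window [4,4] length 1
  Position 5 ('e'): window [4,5] length 2
  Position 6 ('c'): window [4,6] length 3
  Position 7 ('e'): repeat (last at 5), move window start to 6
  Position 7 ('e'): window [6,7] length 2
  Position 8 ('f'): window [6,8] length 3
  Position 9 ('d'): window [6,9] length 4 -- new best
  Position 10 ('b'): window [6,10] length 5 -- new best
  Position 11 ('a'): window [6,11] length 6 -- new best
Longest substring with no repeats: "cefdba" with length 6

6


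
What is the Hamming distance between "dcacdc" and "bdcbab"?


Comparing "dcacdc" and "bdcbab" position by position:
  Position 0: 'd' vs 'b' => differ
  Position 1: 'c' vs 'd' => differ
  Position 2: 'a' vs 'c' => differ
  Position 3: 'c' vs 'b' => differ
  Position 4: 'd' vs 'a' => differ
  Position 5: 'c' vs 'b' => differ
Total differences (Hamming distance): 6

6


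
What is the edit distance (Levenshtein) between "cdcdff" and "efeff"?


Computing edit distance: "cdcdff" -> "efeff"
DP table:
           e    f    e    f    f
      0    1    2    3    4    5
  c   1    1    2    3    4    5
  d   2    2    2    3    4    5
  c   3    3    3    3    4    5
  d   4    4    4    4    4    5
  f   5    5    4    5    4    4
  f   6    6    5    5    5    4
Edit distance = dp[6][5] = 4

4


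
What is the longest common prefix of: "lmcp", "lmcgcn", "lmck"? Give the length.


Words: lmcp, lmcgcn, lmck
  Position 0: all 'l' => match
  Position 1: all 'm' => match
  Position 2: all 'c' => match
  Position 3: ('p', 'g', 'k') => mismatch, stop
LCP = "lmc" (length 3)

3


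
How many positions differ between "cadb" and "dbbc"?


Comparing "cadb" and "dbbc" position by position:
  Position 0: 'c' vs 'd' => DIFFER
  Position 1: 'a' vs 'b' => DIFFER
  Position 2: 'd' vs 'b' => DIFFER
  Position 3: 'b' vs 'c' => DIFFER
Positions that differ: 4

4


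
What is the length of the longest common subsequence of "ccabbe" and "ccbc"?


LCS of "ccabbe" and "ccbc"
DP table:
           c    c    b    c
      0    0    0    0    0
  c   0    1    1    1    1
  c   0    1    2    2    2
  a   0    1    2    2    2
  b   0    1    2    3    3
  b   0    1    2    3    3
  e   0    1    2    3    3
LCS length = dp[6][4] = 3

3


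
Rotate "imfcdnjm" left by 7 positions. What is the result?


Input: "imfcdnjm", rotate left by 7
First 7 characters: "imfcdnj"
Remaining characters: "m"
Concatenate remaining + first: "m" + "imfcdnj" = "mimfcdnj"

mimfcdnj


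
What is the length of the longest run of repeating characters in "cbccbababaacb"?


Input: "cbccbababaacb"
Scanning for longest run:
  Position 1 ('b'): new char, reset run to 1
  Position 2 ('c'): new char, reset run to 1
  Position 3 ('c'): continues run of 'c', length=2
  Position 4 ('b'): new char, reset run to 1
  Position 5 ('a'): new char, reset run to 1
  Position 6 ('b'): new char, reset run to 1
  Position 7 ('a'): new char, reset run to 1
  Position 8 ('b'): new char, reset run to 1
  Position 9 ('a'): new char, reset run to 1
  Position 10 ('a'): continues run of 'a', length=2
  Position 11 ('c'): new char, reset run to 1
  Position 12 ('b'): new char, reset run to 1
Longest run: 'c' with length 2

2


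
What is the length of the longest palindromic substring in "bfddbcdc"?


Input: "bfddbcdc"
Checking substrings for palindromes:
  [5:8] "cdc" (len 3) => palindrome
  [2:4] "dd" (len 2) => palindrome
Longest palindromic substring: "cdc" with length 3

3


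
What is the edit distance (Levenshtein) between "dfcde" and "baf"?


Computing edit distance: "dfcde" -> "baf"
DP table:
           b    a    f
      0    1    2    3
  d   1    1    2    3
  f   2    2    2    2
  c   3    3    3    3
  d   4    4    4    4
  e   5    5    5    5
Edit distance = dp[5][3] = 5

5


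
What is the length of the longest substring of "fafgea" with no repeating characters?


Input: "fafgea"
Sliding window (track last position of each char):
  Position 0 ('f'): window [0,0] length 1 -- new best
  Position 1 ('a'): window [0,1] length 2 -- new best
  Position 2 ('f'): repeat (last at 0), move window start to 1
  Position 2 ('f'): window [1,2] length 2
  Position 3 ('g'): window [1,3] length 3 -- new best
  Position 4 ('e'): window [1,4] length 4 -- new best
  Position 5 ('a'): repeat (last at 1), move window start to 2
  Position 5 ('a'): window [2,5] length 4
Longest substring with no repeats: "afge" with length 4

4
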